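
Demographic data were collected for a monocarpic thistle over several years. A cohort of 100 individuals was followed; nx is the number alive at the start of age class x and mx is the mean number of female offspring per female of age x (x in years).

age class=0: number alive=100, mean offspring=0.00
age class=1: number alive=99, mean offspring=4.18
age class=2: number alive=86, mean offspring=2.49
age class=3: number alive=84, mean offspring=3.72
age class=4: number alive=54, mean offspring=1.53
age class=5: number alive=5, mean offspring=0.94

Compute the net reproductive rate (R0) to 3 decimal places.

lx = nx/n0 = nx/100: 1, 0.99, 0.86, 0.84, 0.54, 0.05
lx·mx by age: 0, 4.1382, 2.1414, 3.1248, 0.8262, 0.047
R0 = Σ lx·mx = 10.2776 → 10.278

10.278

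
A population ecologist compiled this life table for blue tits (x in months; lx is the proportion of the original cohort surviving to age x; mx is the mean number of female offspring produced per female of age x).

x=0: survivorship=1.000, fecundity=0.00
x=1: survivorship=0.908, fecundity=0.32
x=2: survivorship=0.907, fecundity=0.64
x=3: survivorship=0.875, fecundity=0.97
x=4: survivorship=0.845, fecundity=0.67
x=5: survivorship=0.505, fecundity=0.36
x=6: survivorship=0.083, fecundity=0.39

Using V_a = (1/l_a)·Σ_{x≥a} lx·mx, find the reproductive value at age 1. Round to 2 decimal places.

lx·mx for x ≥ 1: 0.29056, 0.58048, 0.84875, 0.56615, 0.1818, 0.03237 → sum = 2.50011
V_1 = 2.50011 / l_1 = 2.50011 / 0.908 = 2.753425… → 2.75

2.75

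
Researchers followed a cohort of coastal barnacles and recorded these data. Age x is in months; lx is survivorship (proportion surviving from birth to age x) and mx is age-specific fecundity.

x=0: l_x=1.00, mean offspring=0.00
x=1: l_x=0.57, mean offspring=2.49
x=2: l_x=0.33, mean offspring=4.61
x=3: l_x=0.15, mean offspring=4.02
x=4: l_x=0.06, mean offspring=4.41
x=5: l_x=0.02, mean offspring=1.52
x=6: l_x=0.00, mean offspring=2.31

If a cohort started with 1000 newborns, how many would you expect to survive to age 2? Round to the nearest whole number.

Expected survivors = N0 · l_2 = 1000 × 0.33 = 330 → 330

330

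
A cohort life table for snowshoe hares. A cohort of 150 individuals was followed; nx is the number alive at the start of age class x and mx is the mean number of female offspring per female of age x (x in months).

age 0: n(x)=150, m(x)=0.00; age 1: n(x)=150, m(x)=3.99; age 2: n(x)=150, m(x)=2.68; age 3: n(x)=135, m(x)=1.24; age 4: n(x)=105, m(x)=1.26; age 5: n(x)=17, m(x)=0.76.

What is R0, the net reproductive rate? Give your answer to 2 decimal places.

lx = nx/n0 = nx/150: 1, 1, 1, 0.9, 0.7, 0.11333…
lx·mx by age: 0, 3.99, 2.68, 1.116, 0.882, 0.086133…
R0 = Σ lx·mx = 8.754133… → 8.75

8.75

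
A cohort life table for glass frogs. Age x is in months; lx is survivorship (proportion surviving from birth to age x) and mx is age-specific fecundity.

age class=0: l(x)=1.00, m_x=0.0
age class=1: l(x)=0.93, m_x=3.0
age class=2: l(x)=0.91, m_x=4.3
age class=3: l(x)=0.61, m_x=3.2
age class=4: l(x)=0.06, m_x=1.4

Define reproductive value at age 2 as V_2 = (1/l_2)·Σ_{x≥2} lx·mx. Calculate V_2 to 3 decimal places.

lx·mx for x ≥ 2: 3.913, 1.952, 0.084 → sum = 5.949
V_2 = 5.949 / l_2 = 5.949 / 0.91 = 6.537363… → 6.537

6.537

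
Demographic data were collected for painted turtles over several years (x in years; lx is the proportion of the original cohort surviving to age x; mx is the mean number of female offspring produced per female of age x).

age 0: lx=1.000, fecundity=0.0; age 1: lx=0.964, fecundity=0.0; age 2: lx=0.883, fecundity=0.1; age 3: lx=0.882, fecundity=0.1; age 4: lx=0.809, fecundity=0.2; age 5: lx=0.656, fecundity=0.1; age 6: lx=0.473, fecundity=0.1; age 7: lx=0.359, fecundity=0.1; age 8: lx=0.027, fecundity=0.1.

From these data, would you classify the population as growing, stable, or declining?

R0 = Σ lx·mx = 0 + 0 + 0.0883 + 0.0882 + 0.1618 + 0.0656 + 0.0473 + 0.0359 + 0.0027 = 0.4898
R0 < 1, so the population is declining.

declining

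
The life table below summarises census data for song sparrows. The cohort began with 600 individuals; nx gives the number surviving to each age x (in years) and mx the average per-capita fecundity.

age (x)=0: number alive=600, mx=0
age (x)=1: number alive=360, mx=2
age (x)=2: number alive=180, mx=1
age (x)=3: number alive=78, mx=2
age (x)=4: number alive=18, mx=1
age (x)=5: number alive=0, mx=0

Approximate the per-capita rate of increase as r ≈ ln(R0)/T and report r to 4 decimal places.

lx = nx/n0 = nx/600: 1, 0.6, 0.3, 0.13, 0.03, 0
R0 = Σ lx·mx = 0 + 1.2 + 0.3 + 0.26 + 0.03 + 0 = 1.79
Σ x·lx·mx = 2.7; T = 2.7/1.79 = 1.50838…
r ≈ ln(R0)/T = ln(1.79)/1.50838… = 0.385987… → 0.3860

0.3860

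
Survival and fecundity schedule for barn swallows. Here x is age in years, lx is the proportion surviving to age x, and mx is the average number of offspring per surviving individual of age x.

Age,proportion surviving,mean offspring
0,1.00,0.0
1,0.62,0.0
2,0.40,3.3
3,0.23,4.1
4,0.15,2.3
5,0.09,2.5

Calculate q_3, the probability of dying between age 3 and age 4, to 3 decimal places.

0.348

q_3 = (l_3 − l_4) / l_3 = (0.23 − 0.15) / 0.23
     = 0.08 / 0.23 = 0.347826… → 0.348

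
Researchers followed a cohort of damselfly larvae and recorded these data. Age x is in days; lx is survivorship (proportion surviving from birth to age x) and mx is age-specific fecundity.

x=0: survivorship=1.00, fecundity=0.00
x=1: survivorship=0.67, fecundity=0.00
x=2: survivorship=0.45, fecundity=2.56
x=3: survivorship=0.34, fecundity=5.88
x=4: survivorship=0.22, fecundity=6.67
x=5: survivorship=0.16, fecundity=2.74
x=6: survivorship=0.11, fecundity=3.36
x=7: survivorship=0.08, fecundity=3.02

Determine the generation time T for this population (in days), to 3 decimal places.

lx·mx: 0, 0, 1.152, 1.9992, 1.4674, 0.4384, 0.3696, 0.2416 → R0 = 5.6682
x·lx·mx: 0, 0, 2.304, 5.9976, 5.8696, 2.192, 2.2176, 1.6912 → Σ = 20.272
T = 20.272 / 5.6682 = 3.576444… → 3.576

3.576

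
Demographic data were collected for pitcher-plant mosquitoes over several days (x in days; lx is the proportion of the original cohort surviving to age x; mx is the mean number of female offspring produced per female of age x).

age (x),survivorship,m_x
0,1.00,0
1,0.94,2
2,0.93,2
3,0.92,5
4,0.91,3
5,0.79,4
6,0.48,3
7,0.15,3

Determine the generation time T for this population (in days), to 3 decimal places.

lx·mx: 0, 1.88, 1.86, 4.6, 2.73, 3.16, 1.44, 0.45 → R0 = 16.12
x·lx·mx: 0, 1.88, 3.72, 13.8, 10.92, 15.8, 8.64, 3.15 → Σ = 57.91
T = 57.91 / 16.12 = 3.592432… → 3.592

3.592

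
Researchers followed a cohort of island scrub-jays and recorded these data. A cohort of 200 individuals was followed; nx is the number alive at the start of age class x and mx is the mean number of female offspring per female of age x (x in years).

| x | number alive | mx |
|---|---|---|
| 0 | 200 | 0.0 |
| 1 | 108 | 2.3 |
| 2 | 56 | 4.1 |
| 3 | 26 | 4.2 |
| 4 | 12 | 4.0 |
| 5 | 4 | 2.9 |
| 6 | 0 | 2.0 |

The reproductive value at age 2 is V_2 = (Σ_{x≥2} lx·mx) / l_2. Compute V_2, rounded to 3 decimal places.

lx = nx/n0 = nx/200: 1, 0.54, 0.28, 0.13, 0.06, 0.02, 0
lx·mx for x ≥ 2: 1.148, 0.546, 0.24, 0.058, 0 → sum = 1.992
V_2 = 1.992 / l_2 = 1.992 / 0.28 = 7.114286… → 7.114

7.114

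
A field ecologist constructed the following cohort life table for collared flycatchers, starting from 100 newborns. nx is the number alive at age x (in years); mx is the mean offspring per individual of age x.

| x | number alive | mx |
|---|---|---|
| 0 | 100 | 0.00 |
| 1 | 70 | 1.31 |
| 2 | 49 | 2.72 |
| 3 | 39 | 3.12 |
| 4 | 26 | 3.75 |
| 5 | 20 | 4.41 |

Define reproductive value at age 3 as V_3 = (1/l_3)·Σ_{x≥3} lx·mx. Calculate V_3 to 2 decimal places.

7.88

lx = nx/n0 = nx/100: 1, 0.7, 0.49, 0.39, 0.26, 0.2
lx·mx for x ≥ 3: 1.2168, 0.975, 0.882 → sum = 3.0738
V_3 = 3.0738 / l_3 = 3.0738 / 0.39 = 7.881538… → 7.88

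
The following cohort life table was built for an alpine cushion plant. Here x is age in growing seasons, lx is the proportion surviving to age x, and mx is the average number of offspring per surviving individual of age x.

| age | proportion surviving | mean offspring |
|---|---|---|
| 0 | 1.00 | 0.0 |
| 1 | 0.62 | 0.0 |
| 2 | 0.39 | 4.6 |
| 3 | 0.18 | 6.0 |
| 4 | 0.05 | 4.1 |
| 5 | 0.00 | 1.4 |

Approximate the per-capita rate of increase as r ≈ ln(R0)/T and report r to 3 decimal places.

R0 = Σ lx·mx = 0 + 0 + 1.794 + 1.08 + 0.205 + 0 = 3.079
Σ x·lx·mx = 7.648; T = 7.648/3.079 = 2.48392…
r ≈ ln(R0)/T = ln(3.079)/2.48392… = 0.45275… → 0.453

0.453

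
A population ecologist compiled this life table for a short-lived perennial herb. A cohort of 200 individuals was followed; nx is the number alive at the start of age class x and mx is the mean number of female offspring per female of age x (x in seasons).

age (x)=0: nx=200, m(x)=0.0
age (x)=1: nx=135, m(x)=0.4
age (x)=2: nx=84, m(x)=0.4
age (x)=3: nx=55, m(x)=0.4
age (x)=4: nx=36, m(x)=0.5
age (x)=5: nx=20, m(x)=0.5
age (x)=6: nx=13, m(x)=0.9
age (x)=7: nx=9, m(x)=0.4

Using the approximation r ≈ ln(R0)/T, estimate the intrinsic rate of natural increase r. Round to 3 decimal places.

lx = nx/n0 = nx/200: 1, 0.675, 0.42, 0.275, 0.18, 0.1, 0.065, 0.045
R0 = Σ lx·mx = 0 + 0.27 + 0.168 + 0.11 + 0.09 + 0.05 + 0.0585 + 0.018 = 0.7645
Σ x·lx·mx = 2.023; T = 2.023/0.7645 = 2.64617…
r ≈ ln(R0)/T = ln(0.7645)/2.64617… = -0.10148… → -0.101

-0.101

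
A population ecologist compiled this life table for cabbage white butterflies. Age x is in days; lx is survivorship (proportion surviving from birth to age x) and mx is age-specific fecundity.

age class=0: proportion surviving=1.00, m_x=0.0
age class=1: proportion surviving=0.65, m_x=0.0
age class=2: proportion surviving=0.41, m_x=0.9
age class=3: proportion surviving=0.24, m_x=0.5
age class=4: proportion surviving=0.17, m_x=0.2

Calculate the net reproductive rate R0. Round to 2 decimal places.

lx·mx by age: 0, 0, 0.369, 0.12, 0.034
R0 = Σ lx·mx = 0.523 → 0.52

0.52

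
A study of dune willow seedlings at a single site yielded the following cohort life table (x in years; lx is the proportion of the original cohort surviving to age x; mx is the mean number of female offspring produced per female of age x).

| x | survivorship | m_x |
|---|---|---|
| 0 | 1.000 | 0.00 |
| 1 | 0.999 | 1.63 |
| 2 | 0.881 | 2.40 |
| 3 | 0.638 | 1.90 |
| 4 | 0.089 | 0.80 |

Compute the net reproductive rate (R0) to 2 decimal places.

5.03

lx·mx by age: 0, 1.62837, 2.1144, 1.2122, 0.0712
R0 = Σ lx·mx = 5.02617 → 5.03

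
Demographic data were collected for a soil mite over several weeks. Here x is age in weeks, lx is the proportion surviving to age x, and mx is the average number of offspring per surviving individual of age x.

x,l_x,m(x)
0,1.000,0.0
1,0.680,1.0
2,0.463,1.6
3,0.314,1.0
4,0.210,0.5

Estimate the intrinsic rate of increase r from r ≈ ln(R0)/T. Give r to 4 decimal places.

R0 = Σ lx·mx = 0 + 0.68 + 0.7408 + 0.314 + 0.105 = 1.8398
Σ x·lx·mx = 3.5236; T = 3.5236/1.8398 = 1.91521…
r ≈ ln(R0)/T = ln(1.8398)/1.91521… = 0.318324… → 0.3183

0.3183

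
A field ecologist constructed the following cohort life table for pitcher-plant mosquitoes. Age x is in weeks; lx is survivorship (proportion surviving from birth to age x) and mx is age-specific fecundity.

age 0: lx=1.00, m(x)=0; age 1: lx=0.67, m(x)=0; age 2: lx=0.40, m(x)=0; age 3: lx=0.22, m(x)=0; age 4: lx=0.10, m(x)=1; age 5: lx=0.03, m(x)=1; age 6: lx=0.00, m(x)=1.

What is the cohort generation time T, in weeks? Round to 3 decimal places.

4.231

lx·mx: 0, 0, 0, 0, 0.1, 0.03, 0 → R0 = 0.13
x·lx·mx: 0, 0, 0, 0, 0.4, 0.15, 0 → Σ = 0.55
T = 0.55 / 0.13 = 4.230769… → 4.231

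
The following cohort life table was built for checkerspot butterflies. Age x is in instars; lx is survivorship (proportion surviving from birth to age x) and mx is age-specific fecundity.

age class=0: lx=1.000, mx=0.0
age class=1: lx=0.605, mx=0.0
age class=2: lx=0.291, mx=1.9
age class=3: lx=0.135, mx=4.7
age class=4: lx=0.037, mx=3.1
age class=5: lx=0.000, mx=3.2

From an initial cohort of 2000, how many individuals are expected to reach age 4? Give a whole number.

Expected survivors = N0 · l_4 = 2000 × 0.037 = 74 → 74

74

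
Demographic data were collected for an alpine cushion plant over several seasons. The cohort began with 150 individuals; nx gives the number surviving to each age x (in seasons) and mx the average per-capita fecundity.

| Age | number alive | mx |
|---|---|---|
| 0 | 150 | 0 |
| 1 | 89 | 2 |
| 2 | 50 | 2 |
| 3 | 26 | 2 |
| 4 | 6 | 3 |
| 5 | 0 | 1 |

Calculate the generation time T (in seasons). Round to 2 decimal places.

lx = nx/n0 = nx/150: 1, 0.59333…, 0.33333…, 0.17333…, 0.04, 0
lx·mx: 0, 1.186667…, 0.666667…, 0.346667…, 0.12, 0 → R0 = 2.32…
x·lx·mx: 0, 1.186667…, 1.333333…, 1.04…, 0.48, 0 → Σ = 4.04…
T = 4.04… / 2.32… = 1.741379… → 1.74

1.74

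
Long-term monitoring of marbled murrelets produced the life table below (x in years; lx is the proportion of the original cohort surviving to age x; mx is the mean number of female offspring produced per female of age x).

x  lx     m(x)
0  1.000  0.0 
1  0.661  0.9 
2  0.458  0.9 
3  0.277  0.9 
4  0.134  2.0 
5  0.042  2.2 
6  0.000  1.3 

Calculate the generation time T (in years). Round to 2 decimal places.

lx·mx: 0, 0.5949, 0.4122, 0.2493, 0.268, 0.0924, 0 → R0 = 1.6168
x·lx·mx: 0, 0.5949, 0.8244, 0.7479, 1.072, 0.462, 0 → Σ = 3.7012
T = 3.7012 / 1.6168 = 2.289213… → 2.29

2.29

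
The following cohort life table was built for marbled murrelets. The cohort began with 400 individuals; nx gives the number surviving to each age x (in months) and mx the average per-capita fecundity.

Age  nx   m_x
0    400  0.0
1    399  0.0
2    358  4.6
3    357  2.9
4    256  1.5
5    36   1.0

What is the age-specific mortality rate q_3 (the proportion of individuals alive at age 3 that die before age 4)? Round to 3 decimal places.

lx = nx/n0 = nx/400: 1, 0.9975, 0.895, 0.8925, 0.64, 0.09
q_3 = (l_3 − l_4) / l_3 = (0.8925 − 0.64) / 0.8925
     = 0.2525 / 0.8925 = 0.282913… → 0.283

0.283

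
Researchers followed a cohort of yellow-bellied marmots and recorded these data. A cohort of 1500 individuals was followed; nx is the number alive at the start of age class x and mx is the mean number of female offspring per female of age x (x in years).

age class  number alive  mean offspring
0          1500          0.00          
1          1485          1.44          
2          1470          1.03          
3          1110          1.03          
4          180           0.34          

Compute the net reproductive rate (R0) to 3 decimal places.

3.238

lx = nx/n0 = nx/1500: 1, 0.99, 0.98, 0.74, 0.12
lx·mx by age: 0, 1.4256, 1.0094, 0.7622, 0.0408
R0 = Σ lx·mx = 3.238 → 3.238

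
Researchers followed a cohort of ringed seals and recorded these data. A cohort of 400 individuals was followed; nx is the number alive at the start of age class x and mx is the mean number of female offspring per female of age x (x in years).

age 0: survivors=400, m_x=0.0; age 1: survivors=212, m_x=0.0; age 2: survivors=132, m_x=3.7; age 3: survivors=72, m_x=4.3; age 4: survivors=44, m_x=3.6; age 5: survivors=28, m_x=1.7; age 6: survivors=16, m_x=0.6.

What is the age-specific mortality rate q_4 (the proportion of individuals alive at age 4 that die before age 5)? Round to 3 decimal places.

lx = nx/n0 = nx/400: 1, 0.53, 0.33, 0.18, 0.11, 0.07, 0.04
q_4 = (l_4 − l_5) / l_4 = (0.11 − 0.07) / 0.11
     = 0.04 / 0.11 = 0.363636… → 0.364

0.364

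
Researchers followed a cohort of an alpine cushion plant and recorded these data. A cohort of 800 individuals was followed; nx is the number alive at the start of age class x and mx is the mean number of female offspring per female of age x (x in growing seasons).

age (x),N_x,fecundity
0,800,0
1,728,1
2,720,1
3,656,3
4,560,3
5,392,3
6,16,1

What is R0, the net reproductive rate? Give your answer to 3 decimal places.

lx = nx/n0 = nx/800: 1, 0.91, 0.9, 0.82, 0.7, 0.49, 0.02
lx·mx by age: 0, 0.91, 0.9, 2.46, 2.1, 1.47, 0.02
R0 = Σ lx·mx = 7.86 → 7.860

7.860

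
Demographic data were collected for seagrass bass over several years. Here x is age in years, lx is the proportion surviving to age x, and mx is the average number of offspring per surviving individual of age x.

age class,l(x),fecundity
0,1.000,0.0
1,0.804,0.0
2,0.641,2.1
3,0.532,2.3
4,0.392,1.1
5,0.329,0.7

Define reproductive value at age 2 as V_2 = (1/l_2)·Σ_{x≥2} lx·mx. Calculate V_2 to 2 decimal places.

lx·mx for x ≥ 2: 1.3461, 1.2236, 0.4312, 0.2303 → sum = 3.2312
V_2 = 3.2312 / l_2 = 3.2312 / 0.641 = 5.040874… → 5.04

5.04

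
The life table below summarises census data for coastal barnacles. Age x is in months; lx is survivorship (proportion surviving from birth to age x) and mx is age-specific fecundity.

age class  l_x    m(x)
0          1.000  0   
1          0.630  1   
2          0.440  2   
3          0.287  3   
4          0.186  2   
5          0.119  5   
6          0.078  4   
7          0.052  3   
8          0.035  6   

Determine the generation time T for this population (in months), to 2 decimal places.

lx·mx: 0, 0.63, 0.88, 0.861, 0.372, 0.595, 0.312, 0.156, 0.21 → R0 = 4.016
x·lx·mx: 0, 0.63, 1.76, 2.583, 1.488, 2.975, 1.872, 1.092, 1.68 → Σ = 14.08
T = 14.08 / 4.016 = 3.505976… → 3.51

3.51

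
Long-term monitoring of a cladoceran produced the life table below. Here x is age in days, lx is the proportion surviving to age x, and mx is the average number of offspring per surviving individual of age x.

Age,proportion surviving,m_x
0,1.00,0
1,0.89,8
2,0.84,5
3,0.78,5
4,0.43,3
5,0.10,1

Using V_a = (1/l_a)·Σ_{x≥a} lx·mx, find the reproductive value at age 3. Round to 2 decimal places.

6.78

lx·mx for x ≥ 3: 3.9, 1.29, 0.1 → sum = 5.29
V_3 = 5.29 / l_3 = 5.29 / 0.78 = 6.782051… → 6.78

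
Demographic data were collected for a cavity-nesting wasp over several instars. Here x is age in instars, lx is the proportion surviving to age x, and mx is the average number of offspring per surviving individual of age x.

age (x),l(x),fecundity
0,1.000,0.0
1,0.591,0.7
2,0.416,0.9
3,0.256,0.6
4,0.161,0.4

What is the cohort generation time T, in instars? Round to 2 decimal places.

1.87

lx·mx: 0, 0.4137, 0.3744, 0.1536, 0.0644 → R0 = 1.0061
x·lx·mx: 0, 0.4137, 0.7488, 0.4608, 0.2576 → Σ = 1.8809
T = 1.8809 / 1.0061 = 1.869496… → 1.87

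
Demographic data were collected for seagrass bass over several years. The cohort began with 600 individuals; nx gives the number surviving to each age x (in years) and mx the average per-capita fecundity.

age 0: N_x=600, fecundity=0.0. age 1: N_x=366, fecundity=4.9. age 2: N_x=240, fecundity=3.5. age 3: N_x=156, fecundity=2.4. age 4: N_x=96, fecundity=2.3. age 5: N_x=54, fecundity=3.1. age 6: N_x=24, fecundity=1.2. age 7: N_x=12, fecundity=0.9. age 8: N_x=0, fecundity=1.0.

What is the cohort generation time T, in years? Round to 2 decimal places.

lx = nx/n0 = nx/600: 1, 0.61, 0.4, 0.26, 0.16, 0.09, 0.04, 0.02, 0
lx·mx: 0, 2.989, 1.4, 0.624, 0.368, 0.279, 0.048, 0.018, 0 → R0 = 5.726
x·lx·mx: 0, 2.989, 2.8, 1.872, 1.472, 1.395, 0.288, 0.126, 0 → Σ = 10.942
T = 10.942 / 5.726 = 1.910933… → 1.91

1.91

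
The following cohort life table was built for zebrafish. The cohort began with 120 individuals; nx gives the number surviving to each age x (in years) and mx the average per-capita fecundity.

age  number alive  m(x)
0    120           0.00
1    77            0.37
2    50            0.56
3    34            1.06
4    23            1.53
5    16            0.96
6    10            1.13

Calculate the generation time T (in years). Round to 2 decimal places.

lx = nx/n0 = nx/120: 1, 0.64167…, 0.41667…, 0.28333…, 0.19167…, 0.13333…, 0.08333…
lx·mx: 0, 0.237417…, 0.233333…, 0.300333…, 0.29325…, 0.128…, 0.094167… → R0 = 1.2865…
x·lx·mx: 0, 0.237417…, 0.466667…, 0.901…, 1.173…, 0.64…, 0.565… → Σ = 3.983083…
T = 3.983083… / 1.2865… = 3.096062… → 3.10

3.10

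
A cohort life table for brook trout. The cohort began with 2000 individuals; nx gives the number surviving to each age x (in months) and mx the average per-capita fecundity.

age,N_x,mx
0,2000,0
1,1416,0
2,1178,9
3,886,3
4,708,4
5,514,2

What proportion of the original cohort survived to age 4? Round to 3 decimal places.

l_4 = n_4/n_0 = 708/2000 = 0.354 → 0.354

0.354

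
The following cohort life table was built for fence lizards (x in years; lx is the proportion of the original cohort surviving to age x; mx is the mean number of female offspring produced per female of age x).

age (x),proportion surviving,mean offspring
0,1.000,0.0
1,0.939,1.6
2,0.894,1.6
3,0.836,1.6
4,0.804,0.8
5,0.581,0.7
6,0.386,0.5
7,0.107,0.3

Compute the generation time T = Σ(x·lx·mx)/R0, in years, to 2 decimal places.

2.59

lx·mx: 0, 1.5024, 1.4304, 1.3376, 0.6432, 0.4067, 0.193, 0.0321 → R0 = 5.5454
x·lx·mx: 0, 1.5024, 2.8608, 4.0128, 2.5728, 2.0335, 1.158, 0.2247 → Σ = 14.365
T = 14.365 / 5.5454 = 2.590435… → 2.59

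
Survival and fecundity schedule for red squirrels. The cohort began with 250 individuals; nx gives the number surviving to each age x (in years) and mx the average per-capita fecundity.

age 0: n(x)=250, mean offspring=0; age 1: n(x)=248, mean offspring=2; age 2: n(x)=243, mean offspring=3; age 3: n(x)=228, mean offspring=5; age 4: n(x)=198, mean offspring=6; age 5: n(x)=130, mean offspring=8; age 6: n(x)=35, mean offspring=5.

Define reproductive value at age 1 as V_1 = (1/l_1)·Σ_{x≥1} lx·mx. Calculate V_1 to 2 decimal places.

19.23

lx = nx/n0 = nx/250: 1, 0.992, 0.972, 0.912, 0.792, 0.52, 0.14
lx·mx for x ≥ 1: 1.984, 2.916, 4.56, 4.752, 4.16, 0.7 → sum = 19.072
V_1 = 19.072 / l_1 = 19.072 / 0.992 = 19.225806… → 19.23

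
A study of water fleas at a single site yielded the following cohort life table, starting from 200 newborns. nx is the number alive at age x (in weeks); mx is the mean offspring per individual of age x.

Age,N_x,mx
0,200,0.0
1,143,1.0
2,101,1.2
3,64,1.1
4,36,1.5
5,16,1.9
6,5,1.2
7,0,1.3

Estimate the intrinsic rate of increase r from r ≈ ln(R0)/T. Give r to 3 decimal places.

lx = nx/n0 = nx/200: 1, 0.715, 0.505, 0.32, 0.18, 0.08, 0.025, 0
R0 = Σ lx·mx = 0 + 0.715 + 0.606 + 0.352 + 0.27 + 0.152 + 0.03 + 0 = 2.125
Σ x·lx·mx = 5.003; T = 5.003/2.125 = 2.35435…
r ≈ ln(R0)/T = ln(2.125)/2.35435… = 0.32016… → 0.320

0.320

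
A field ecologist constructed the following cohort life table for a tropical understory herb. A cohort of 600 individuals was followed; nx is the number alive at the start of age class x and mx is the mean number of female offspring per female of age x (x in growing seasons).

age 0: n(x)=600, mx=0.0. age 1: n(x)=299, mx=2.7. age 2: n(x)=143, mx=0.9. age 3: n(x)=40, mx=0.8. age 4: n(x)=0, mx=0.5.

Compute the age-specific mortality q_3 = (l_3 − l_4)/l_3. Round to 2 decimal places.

lx = nx/n0 = nx/600: 1, 0.49833…, 0.23833…, 0.06667…, 0
q_3 = (l_3 − l_4) / l_3 = (0.066667… − 0) / 0.066667…
     = 0.066667… / 0.066667… = 1 → 1.00

1.00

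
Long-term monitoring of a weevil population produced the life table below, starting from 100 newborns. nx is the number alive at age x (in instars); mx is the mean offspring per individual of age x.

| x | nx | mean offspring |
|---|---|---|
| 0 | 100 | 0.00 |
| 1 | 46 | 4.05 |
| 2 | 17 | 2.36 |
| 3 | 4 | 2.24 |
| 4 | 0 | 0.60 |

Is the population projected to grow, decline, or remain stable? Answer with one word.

growing

lx = nx/n0 = nx/100: 1, 0.46, 0.17, 0.04, 0
R0 = Σ lx·mx = 0 + 1.863 + 0.4012 + 0.0896 + 0 = 2.3538
R0 > 1, so the population is growing.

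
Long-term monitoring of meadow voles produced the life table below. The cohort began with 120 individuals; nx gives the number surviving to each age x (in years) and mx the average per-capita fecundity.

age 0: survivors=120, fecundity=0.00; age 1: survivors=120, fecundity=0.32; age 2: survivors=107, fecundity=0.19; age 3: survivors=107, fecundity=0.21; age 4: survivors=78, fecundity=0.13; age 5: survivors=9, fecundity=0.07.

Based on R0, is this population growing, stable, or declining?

declining

lx = nx/n0 = nx/120: 1, 1, 0.89167…, 0.89167…, 0.65, 0.075
R0 = Σ lx·mx = 0 + 0.32 + 0.169417… + 0.18725… + 0.0845 + 0.00525 = 0.766417…
R0 < 1, so the population is declining.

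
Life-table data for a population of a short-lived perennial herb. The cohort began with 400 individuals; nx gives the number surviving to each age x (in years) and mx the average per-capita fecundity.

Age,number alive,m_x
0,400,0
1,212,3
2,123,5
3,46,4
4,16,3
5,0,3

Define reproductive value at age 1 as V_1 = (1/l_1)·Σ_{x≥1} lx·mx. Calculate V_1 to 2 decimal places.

lx = nx/n0 = nx/400: 1, 0.53, 0.3075, 0.115, 0.04, 0
lx·mx for x ≥ 1: 1.59, 1.5375, 0.46, 0.12, 0 → sum = 3.7075
V_1 = 3.7075 / l_1 = 3.7075 / 0.53 = 6.995283… → 7.00

7.00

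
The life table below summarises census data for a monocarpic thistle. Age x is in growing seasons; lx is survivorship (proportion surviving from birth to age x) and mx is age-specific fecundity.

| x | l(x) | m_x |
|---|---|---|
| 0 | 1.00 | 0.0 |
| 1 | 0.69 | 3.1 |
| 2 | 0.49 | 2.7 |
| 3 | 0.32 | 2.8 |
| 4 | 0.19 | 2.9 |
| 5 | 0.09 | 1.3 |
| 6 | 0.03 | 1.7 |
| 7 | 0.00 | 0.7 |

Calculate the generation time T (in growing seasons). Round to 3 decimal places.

lx·mx: 0, 2.139, 1.323, 0.896, 0.551, 0.117, 0.051, 0 → R0 = 5.077
x·lx·mx: 0, 2.139, 2.646, 2.688, 2.204, 0.585, 0.306, 0 → Σ = 10.568
T = 10.568 / 5.077 = 2.081544… → 2.082

2.082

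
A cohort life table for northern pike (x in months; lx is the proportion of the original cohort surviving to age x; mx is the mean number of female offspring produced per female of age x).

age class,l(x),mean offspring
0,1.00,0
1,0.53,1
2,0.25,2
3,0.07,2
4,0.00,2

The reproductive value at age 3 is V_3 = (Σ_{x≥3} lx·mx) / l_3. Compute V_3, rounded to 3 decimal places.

lx·mx for x ≥ 3: 0.14, 0 → sum = 0.14
V_3 = 0.14 / l_3 = 0.14 / 0.07 = 2 → 2.000

2.000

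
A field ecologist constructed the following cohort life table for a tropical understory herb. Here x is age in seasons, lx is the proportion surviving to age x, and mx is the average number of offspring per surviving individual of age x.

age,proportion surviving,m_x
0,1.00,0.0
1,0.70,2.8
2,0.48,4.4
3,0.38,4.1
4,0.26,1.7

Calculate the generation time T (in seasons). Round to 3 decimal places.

lx·mx: 0, 1.96, 2.112, 1.558, 0.442 → R0 = 6.072
x·lx·mx: 0, 1.96, 4.224, 4.674, 1.768 → Σ = 12.626
T = 12.626 / 6.072 = 2.079381… → 2.079

2.079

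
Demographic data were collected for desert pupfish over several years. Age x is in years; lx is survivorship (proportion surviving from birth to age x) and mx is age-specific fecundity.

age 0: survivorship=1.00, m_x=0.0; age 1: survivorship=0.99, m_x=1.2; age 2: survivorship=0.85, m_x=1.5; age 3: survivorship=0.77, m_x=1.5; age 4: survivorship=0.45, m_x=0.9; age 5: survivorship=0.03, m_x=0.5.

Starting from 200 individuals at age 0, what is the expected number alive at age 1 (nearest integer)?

198

Expected survivors = N0 · l_1 = 200 × 0.99 = 198 → 198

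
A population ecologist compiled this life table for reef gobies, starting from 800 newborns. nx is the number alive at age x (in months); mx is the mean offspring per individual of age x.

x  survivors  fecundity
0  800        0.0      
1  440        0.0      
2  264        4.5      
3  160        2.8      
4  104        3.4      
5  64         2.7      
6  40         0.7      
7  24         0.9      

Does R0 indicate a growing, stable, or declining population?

growing

lx = nx/n0 = nx/800: 1, 0.55, 0.33, 0.2, 0.13, 0.08, 0.05, 0.03
R0 = Σ lx·mx = 0 + 0 + 1.485 + 0.56 + 0.442 + 0.216 + 0.035 + 0.027 = 2.765
R0 > 1, so the population is growing.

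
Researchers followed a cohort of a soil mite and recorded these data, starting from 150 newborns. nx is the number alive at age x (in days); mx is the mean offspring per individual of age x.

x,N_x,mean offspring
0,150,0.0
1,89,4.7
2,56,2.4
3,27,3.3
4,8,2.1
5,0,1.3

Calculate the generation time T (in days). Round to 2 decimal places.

1.55

lx = nx/n0 = nx/150: 1, 0.59333…, 0.37333…, 0.18, 0.05333…, 0
lx·mx: 0, 2.788667…, 0.896…, 0.594, 0.112…, 0 → R0 = 4.390667…
x·lx·mx: 0, 2.788667…, 1.792…, 1.782, 0.448…, 0 → Σ = 6.810667…
T = 6.810667… / 4.390667… = 1.551169… → 1.55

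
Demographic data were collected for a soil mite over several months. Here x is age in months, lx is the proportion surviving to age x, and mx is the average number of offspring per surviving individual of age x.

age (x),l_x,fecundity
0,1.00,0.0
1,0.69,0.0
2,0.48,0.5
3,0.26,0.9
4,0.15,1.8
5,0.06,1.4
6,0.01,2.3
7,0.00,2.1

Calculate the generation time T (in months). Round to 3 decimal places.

lx·mx: 0, 0, 0.24, 0.234, 0.27, 0.084, 0.023, 0 → R0 = 0.851
x·lx·mx: 0, 0, 0.48, 0.702, 1.08, 0.42, 0.138, 0 → Σ = 2.82
T = 2.82 / 0.851 = 3.313749… → 3.314

3.314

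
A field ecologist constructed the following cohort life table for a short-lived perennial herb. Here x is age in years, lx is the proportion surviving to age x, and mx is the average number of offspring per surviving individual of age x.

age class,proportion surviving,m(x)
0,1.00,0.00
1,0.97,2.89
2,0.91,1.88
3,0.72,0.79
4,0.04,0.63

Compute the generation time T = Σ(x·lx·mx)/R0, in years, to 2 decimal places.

lx·mx: 0, 2.8033, 1.7108, 0.5688, 0.0252 → R0 = 5.1081
x·lx·mx: 0, 2.8033, 3.4216, 1.7064, 0.1008 → Σ = 8.0321
T = 8.0321 / 5.1081 = 1.572424… → 1.57

1.57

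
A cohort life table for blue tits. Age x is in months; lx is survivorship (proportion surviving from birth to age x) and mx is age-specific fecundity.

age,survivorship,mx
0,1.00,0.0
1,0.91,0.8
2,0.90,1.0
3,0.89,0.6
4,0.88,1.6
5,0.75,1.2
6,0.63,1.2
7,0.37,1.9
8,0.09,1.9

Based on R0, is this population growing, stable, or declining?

growing

R0 = Σ lx·mx = 0 + 0.728 + 0.9 + 0.534 + 1.408 + 0.9 + 0.756 + 0.703 + 0.171 = 6.1
R0 > 1, so the population is growing.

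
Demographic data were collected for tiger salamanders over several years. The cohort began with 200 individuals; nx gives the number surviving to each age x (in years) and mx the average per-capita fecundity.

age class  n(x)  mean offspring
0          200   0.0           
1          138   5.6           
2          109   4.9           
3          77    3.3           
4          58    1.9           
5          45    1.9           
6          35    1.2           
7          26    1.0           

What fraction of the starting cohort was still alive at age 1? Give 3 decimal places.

l_1 = n_1/n_0 = 138/200 = 0.69 → 0.690

0.690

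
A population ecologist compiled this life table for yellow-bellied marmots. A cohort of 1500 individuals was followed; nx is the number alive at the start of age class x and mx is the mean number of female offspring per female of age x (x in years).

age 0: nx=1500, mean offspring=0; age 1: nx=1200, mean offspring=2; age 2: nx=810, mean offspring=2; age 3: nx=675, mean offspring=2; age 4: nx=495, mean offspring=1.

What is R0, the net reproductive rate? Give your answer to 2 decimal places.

lx = nx/n0 = nx/1500: 1, 0.8, 0.54, 0.45, 0.33
lx·mx by age: 0, 1.6, 1.08, 0.9, 0.33
R0 = Σ lx·mx = 3.91 → 3.91

3.91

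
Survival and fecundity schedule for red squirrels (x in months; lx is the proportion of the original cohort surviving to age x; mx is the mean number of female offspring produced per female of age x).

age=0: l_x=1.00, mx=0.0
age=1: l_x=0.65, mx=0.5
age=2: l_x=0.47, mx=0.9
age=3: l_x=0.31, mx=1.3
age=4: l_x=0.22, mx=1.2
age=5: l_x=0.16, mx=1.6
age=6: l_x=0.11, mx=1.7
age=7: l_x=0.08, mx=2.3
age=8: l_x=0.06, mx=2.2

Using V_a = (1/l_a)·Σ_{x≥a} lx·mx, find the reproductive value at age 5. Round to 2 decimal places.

4.74

lx·mx for x ≥ 5: 0.256, 0.187, 0.184, 0.132 → sum = 0.759
V_5 = 0.759 / l_5 = 0.759 / 0.16 = 4.74375 → 4.74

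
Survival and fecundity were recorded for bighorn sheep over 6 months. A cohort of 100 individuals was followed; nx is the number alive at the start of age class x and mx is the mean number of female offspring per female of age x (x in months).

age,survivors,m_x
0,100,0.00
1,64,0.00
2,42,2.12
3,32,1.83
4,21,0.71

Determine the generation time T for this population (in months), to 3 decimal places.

lx = nx/n0 = nx/100: 1, 0.64, 0.42, 0.32, 0.21
lx·mx: 0, 0, 0.8904, 0.5856, 0.1491 → R0 = 1.6251
x·lx·mx: 0, 0, 1.7808, 1.7568, 0.5964 → Σ = 4.134
T = 4.134 / 1.6251 = 2.543843… → 2.544

2.544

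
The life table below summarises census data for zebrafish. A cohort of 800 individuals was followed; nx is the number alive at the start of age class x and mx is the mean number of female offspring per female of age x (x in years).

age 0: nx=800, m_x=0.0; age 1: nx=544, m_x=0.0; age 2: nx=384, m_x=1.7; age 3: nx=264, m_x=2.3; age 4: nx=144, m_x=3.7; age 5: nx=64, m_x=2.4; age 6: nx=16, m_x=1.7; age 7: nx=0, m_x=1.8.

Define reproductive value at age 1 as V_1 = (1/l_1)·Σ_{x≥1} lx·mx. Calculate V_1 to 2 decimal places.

3.63

lx = nx/n0 = nx/800: 1, 0.68, 0.48, 0.33, 0.18, 0.08, 0.02, 0
lx·mx for x ≥ 1: 0, 0.816, 0.759, 0.666, 0.192, 0.034, 0 → sum = 2.467
V_1 = 2.467 / l_1 = 2.467 / 0.68 = 3.627941… → 3.63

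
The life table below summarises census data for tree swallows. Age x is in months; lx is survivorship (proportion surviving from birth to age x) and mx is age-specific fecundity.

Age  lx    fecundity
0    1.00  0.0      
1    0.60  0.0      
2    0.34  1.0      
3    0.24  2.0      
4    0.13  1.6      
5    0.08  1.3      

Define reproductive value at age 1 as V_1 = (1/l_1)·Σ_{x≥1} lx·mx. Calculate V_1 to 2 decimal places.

1.89

lx·mx for x ≥ 1: 0, 0.34, 0.48, 0.208, 0.104 → sum = 1.132
V_1 = 1.132 / l_1 = 1.132 / 0.6 = 1.886667… → 1.89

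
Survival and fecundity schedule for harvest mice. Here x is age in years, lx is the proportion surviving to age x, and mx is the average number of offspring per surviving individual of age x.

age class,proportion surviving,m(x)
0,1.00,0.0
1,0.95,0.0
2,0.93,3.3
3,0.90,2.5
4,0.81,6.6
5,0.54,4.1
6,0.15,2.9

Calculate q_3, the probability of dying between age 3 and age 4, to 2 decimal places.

q_3 = (l_3 − l_4) / l_3 = (0.9 − 0.81) / 0.9
     = 0.09 / 0.9 = 0.1 → 0.10

0.10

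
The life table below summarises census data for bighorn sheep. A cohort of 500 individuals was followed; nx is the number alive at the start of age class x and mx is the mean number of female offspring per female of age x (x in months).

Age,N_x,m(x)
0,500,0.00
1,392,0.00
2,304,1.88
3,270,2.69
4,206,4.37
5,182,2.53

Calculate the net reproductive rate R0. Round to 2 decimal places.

5.32

lx = nx/n0 = nx/500: 1, 0.784, 0.608, 0.54, 0.412, 0.364
lx·mx by age: 0, 0, 1.14304, 1.4526, 1.80044, 0.92092
R0 = Σ lx·mx = 5.317 → 5.32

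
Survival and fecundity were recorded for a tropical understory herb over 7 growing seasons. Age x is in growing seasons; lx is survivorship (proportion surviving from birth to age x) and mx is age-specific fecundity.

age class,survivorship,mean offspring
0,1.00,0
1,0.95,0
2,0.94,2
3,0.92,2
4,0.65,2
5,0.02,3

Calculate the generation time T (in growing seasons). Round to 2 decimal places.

lx·mx: 0, 0, 1.88, 1.84, 1.3, 0.06 → R0 = 5.08
x·lx·mx: 0, 0, 3.76, 5.52, 5.2, 0.3 → Σ = 14.78
T = 14.78 / 5.08 = 2.909449… → 2.91

2.91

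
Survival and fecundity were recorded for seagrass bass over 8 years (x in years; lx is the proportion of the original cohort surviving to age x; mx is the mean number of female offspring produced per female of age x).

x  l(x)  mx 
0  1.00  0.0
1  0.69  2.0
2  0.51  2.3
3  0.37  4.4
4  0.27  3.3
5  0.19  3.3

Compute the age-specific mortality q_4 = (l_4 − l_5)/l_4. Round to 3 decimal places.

q_4 = (l_4 − l_5) / l_4 = (0.27 − 0.19) / 0.27
     = 0.08 / 0.27 = 0.296296… → 0.296

0.296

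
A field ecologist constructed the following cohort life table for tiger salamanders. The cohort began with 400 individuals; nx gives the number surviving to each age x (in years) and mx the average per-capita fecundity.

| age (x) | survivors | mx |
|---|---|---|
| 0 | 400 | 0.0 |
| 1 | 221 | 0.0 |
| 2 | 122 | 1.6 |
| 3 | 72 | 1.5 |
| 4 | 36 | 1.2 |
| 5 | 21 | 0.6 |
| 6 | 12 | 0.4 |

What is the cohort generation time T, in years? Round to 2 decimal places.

2.69

lx = nx/n0 = nx/400: 1, 0.5525, 0.305, 0.18, 0.09, 0.0525, 0.03
lx·mx: 0, 0, 0.488, 0.27, 0.108, 0.0315, 0.012 → R0 = 0.9095
x·lx·mx: 0, 0, 0.976, 0.81, 0.432, 0.1575, 0.072 → Σ = 2.4475
T = 2.4475 / 0.9095 = 2.691039… → 2.69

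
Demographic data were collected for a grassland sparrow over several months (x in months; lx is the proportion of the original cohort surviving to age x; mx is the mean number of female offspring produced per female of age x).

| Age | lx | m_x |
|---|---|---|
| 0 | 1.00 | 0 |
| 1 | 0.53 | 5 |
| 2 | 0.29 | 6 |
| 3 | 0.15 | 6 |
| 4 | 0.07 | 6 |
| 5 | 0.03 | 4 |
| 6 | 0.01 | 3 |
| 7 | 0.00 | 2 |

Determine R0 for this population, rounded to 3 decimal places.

5.860

lx·mx by age: 0, 2.65, 1.74, 0.9, 0.42, 0.12, 0.03, 0
R0 = Σ lx·mx = 5.86 → 5.860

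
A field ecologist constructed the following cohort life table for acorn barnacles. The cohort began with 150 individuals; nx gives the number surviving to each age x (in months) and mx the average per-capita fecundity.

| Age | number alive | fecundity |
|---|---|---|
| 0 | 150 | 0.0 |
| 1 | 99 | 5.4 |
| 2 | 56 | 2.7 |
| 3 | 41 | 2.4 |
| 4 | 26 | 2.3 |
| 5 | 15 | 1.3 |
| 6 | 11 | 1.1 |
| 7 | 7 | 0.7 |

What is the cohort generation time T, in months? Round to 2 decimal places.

1.79

lx = nx/n0 = nx/150: 1, 0.66, 0.37333…, 0.27333…, 0.17333…, 0.1, 0.07333…, 0.04667…
lx·mx: 0, 3.564, 1.008…, 0.656…, 0.398667…, 0.13, 0.080667…, 0.032667… → R0 = 5.87…
x·lx·mx: 0, 3.564, 2.016…, 1.968…, 1.594667…, 0.65, 0.484…, 0.228667… → Σ = 10.505333…
T = 10.505333… / 5.87… = 1.789665… → 1.79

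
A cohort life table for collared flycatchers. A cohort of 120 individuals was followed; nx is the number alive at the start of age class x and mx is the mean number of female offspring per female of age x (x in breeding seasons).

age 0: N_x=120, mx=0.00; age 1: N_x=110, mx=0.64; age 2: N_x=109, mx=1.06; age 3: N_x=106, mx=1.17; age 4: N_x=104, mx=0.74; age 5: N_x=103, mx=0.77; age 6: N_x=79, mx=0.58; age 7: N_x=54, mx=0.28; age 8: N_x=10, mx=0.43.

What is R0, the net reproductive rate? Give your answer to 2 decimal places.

lx = nx/n0 = nx/120: 1, 0.91667…, 0.90833…, 0.88333…, 0.86667…, 0.85833…, 0.65833…, 0.45, 0.08333…
lx·mx by age: 0, 0.586667…, 0.962833…, 1.0335…, 0.641333…, 0.660917…, 0.381833…, 0.126, 0.035833…
R0 = Σ lx·mx = 4.428917… → 4.43

4.43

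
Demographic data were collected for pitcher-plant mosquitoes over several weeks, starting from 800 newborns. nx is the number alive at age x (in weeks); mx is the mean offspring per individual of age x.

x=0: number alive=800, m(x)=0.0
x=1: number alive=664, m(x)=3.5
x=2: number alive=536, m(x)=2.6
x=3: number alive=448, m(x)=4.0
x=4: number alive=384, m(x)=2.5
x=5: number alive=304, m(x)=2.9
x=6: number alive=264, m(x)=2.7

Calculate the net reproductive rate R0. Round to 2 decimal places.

10.08

lx = nx/n0 = nx/800: 1, 0.83, 0.67, 0.56, 0.48, 0.38, 0.33
lx·mx by age: 0, 2.905, 1.742, 2.24, 1.2, 1.102, 0.891
R0 = Σ lx·mx = 10.08 → 10.08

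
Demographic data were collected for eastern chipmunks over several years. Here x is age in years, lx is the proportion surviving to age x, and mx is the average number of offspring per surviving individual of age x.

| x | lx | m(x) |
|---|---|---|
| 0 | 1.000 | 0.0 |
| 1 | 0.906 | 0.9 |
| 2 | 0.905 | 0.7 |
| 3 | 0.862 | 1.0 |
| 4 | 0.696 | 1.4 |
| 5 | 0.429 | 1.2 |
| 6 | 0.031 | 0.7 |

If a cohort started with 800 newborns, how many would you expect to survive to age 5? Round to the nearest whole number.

343

Expected survivors = N0 · l_5 = 800 × 0.429 = 343.2 → 343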